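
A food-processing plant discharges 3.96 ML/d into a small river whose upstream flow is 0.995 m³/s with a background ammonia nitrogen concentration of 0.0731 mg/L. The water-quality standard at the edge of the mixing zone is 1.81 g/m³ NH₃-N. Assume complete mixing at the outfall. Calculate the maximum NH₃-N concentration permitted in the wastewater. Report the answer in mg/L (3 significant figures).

3.96 ML/d = 0.04583 m³/s.
Mass balance: 1.81·1.041 = 0.04583·Cₑ + 0.995·0.0731.
Cₑ = (1.884 − 0.07273) / 0.04583 = 39.52 mg/L.

39.5 mg/L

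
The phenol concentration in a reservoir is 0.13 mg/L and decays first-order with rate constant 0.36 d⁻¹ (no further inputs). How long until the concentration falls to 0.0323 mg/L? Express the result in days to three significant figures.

t = ln(C₀/C)/k = ln(0.13/0.0323)/0.36 = 1.392/0.36 = 3.868 d.

3.87 d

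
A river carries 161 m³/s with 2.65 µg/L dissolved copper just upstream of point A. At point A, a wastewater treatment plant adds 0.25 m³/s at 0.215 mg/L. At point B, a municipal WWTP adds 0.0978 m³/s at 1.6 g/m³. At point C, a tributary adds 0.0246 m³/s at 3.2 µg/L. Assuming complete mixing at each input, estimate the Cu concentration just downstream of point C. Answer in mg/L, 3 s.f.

2.65 µg/L = 0.00265 mg/L.
After input A: C = (161·0.00265 + 0.25·0.215) / 161.2 = 0.002979 mg/L.
After input B: C = (161.2·0.002979 + 0.0978·1.6) / 161.3 = 0.003947 mg/L.
3.2 µg/L = 0.0032 mg/L.
After input C: C = (161.3·0.003947 + 0.0246·0.0032) / 161.4 = 0.003947 mg/L.

0.00395 mg/L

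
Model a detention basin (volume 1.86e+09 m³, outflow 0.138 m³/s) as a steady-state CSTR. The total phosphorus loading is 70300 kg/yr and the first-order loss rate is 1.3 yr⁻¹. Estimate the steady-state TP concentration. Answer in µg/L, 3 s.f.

Outflow Q = 0.138 m³/s × 3.156e+07 s/yr = 4.355e+06 m³/yr.
Steady-state CSTR mass balance: W = Q·C + k·V·C, so C = W/(Q + kV).
Q + kV = 4.355e+06 + 1.3·1.86e+09 = 2.422e+09 m³/yr.
C = 70300/2.422e+09 = 2.902e-05 kg/m³ = 0.02902 mg/L = 29.02 µg/L.

29.0 µg/L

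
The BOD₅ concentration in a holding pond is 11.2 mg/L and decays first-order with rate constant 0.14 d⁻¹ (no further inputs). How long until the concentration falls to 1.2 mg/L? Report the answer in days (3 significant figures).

16.0 d

t = ln(C₀/C)/k = ln(11.2/1.2)/0.14 = 2.234/0.14 = 15.95 d.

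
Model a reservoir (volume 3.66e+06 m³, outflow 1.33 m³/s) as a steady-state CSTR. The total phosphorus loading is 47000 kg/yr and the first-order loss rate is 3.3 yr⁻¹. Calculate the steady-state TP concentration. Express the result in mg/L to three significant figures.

Outflow Q = 1.33 m³/s × 3.156e+07 s/yr = 4.197e+07 m³/yr.
Steady-state CSTR mass balance: W = Q·C + k·V·C, so C = W/(Q + kV).
Q + kV = 4.197e+07 + 3.3·3.66e+06 = 5.405e+07 m³/yr.
C = 47000/5.405e+07 = 0.0008696 kg/m³ = 0.8696 mg/L.

0.870 mg/L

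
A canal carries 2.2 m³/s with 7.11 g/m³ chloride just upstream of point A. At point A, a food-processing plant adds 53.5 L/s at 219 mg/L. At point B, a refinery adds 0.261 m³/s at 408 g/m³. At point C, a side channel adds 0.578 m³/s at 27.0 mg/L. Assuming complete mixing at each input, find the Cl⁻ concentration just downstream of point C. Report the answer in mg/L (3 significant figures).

53.5 L/s = 0.0535 m³/s.
After input A: C = (2.2·7.11 + 0.0535·219) / 2.254 = 12.14 mg/L.
After input B: C = (2.254·12.14 + 0.261·408) / 2.515 = 53.23 mg/L.
After input C: C = (2.515·53.23 + 0.578·27) / 3.093 = 48.33 mg/L.

48.3 mg/L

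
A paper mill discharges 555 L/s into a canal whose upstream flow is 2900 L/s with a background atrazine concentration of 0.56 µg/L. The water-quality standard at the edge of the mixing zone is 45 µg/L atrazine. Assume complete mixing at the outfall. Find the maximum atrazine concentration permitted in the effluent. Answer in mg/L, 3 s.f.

555 L/s = 0.555 m³/s.
2900 L/s = 2.9 m³/s.
0.56 µg/L = 0.00056 mg/L.
45 µg/L = 0.045 mg/L.
Mass balance: 0.045·3.455 = 0.555·Cₑ + 2.9·0.00056.
Cₑ = (0.1555 − 0.001624) / 0.555 = 0.2772 mg/L.

0.277 mg/L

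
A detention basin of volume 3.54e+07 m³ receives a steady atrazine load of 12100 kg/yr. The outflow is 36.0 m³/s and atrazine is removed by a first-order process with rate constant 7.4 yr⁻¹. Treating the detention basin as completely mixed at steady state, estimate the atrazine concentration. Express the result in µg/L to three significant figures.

Outflow Q = 36.0 m³/s × 3.156e+07 s/yr = 1.136e+09 m³/yr.
Steady-state CSTR mass balance: W = Q·C + k·V·C, so C = W/(Q + kV).
Q + kV = 1.136e+09 + 7.4·3.54e+07 = 1.398e+09 m³/yr.
C = 12100/1.398e+09 = 8.655e-06 kg/m³ = 0.008655 mg/L = 8.655 µg/L.

8.66 µg/L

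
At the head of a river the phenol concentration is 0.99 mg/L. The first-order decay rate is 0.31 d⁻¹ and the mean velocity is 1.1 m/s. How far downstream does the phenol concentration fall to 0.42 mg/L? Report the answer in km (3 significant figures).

From C = C₀·e^(−kt), t = ln(C₀/C)/k = ln(0.99/0.42)/0.31 = 0.8575/0.31 = 2.766 d.
Distance = v·t = 1.1 m/s × 2.39e+05 s = 2.629e+05 m = 262.9 km.

263 km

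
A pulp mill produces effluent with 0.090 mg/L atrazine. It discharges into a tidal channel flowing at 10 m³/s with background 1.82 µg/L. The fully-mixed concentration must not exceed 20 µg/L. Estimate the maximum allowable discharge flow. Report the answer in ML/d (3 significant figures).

1.82 µg/L = 0.00182 mg/L.
20 µg/L = 0.02 mg/L.
Mass balance at complete mixing: C_std·(Q_w + Q_r) = Q_w·C_e + Q_r·C_b.
Rearranging, Q_w = Q_r·(C_std − C_b)/(C_e − C_std) = 10·(0.02 − 0.00182) / (0.09 − 0.02) = 2.597 m³/s.
= 224.4 ML/d.

224 ML/d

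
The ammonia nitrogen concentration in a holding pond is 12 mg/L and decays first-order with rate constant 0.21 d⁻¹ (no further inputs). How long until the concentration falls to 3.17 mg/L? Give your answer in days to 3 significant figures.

6.34 d

t = ln(C₀/C)/k = ln(12/3.17)/0.21 = 1.331/0.21 = 6.339 d.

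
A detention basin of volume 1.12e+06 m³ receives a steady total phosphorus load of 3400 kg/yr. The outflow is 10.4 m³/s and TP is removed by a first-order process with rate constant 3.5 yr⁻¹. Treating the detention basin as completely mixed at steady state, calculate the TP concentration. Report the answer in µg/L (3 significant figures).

Outflow Q = 10.4 m³/s × 3.156e+07 s/yr = 3.282e+08 m³/yr.
Steady-state CSTR mass balance: W = Q·C + k·V·C, so C = W/(Q + kV).
Q + kV = 3.282e+08 + 3.5·1.12e+06 = 3.321e+08 m³/yr.
C = 3400/3.321e+08 = 1.024e-05 kg/m³ = 0.01024 mg/L = 10.24 µg/L.

10.2 µg/L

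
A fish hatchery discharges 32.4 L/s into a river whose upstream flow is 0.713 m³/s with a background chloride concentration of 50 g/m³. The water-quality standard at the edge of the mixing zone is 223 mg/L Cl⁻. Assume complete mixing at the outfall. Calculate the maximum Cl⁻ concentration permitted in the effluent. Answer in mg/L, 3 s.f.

32.4 L/s = 0.0324 m³/s.
Mass balance: 223·0.7454 = 0.0324·Cₑ + 0.713·50.
Cₑ = (166.2 − 35.65) / 0.0324 = 4030 mg/L.

4030 mg/L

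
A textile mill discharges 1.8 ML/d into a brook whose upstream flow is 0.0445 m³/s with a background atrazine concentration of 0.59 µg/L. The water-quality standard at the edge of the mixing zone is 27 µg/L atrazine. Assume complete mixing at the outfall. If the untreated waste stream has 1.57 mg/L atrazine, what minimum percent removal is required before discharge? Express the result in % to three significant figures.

1.8 ML/d = 0.02083 m³/s.
0.59 µg/L = 0.00059 mg/L.
27 µg/L = 0.027 mg/L.
Mass balance: 0.027·0.06533 = 0.02083·Cₑ + 0.0445·0.00059.
Cₑ = (0.001764 − 2.625e-05) / 0.02083 = 0.08341 mg/L.
Required removal = 1 − 0.08341/1.57 = 94.69 %.

94.7 %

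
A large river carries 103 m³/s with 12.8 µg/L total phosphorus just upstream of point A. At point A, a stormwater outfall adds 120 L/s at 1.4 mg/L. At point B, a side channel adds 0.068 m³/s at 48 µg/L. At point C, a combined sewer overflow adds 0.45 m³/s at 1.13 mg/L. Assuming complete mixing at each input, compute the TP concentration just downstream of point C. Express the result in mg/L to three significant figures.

0.0193 mg/L

12.8 µg/L = 0.0128 mg/L.
120 L/s = 0.12 m³/s.
After input A: C = (103·0.0128 + 0.12·1.4) / 103.1 = 0.01441 mg/L.
48 µg/L = 0.048 mg/L.
After input B: C = (103.1·0.01441 + 0.068·0.048) / 103.2 = 0.01444 mg/L.
After input C: C = (103.2·0.01444 + 0.45·1.13) / 103.6 = 0.01928 mg/L.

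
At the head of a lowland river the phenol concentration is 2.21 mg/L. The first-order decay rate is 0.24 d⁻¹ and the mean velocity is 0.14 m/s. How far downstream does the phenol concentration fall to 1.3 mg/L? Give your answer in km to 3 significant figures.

From C = C₀·e^(−kt), t = ln(C₀/C)/k = ln(2.21/1.3)/0.24 = 0.5306/0.24 = 2.211 d.
Distance = v·t = 0.14 m/s × 1.91e+05 s = 2.674e+04 m = 26.74 km.

26.7 km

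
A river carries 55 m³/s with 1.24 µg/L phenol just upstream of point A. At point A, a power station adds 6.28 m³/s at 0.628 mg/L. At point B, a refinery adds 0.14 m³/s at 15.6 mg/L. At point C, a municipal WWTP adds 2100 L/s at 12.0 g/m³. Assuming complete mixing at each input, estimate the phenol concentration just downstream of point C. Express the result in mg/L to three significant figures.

1.24 µg/L = 0.00124 mg/L.
After input A: C = (55·0.00124 + 6.28·0.628) / 61.28 = 0.06547 mg/L.
After input B: C = (61.28·0.06547 + 0.14·15.6) / 61.42 = 0.1009 mg/L.
2100 L/s = 2.1 m³/s.
After input C: C = (61.42·0.1009 + 2.1·12) / 63.52 = 0.4943 mg/L.

0.494 mg/L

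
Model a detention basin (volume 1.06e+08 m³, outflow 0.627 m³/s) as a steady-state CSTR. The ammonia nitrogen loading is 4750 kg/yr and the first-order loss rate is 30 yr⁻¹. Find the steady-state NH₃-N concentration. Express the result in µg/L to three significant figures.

Outflow Q = 0.627 m³/s × 3.156e+07 s/yr = 1.979e+07 m³/yr.
Steady-state CSTR mass balance: W = Q·C + k·V·C, so C = W/(Q + kV).
Q + kV = 1.979e+07 + 30·1.06e+08 = 3.2e+09 m³/yr.
C = 4750/3.2e+09 = 1.484e-06 kg/m³ = 0.001484 mg/L = 1.484 µg/L.

1.48 µg/L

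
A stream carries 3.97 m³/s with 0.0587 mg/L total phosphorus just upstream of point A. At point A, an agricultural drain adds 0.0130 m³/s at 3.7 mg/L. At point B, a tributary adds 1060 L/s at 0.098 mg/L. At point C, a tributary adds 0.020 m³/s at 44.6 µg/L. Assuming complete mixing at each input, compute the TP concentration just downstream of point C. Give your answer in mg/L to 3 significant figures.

After input A: C = (3.97·0.0587 + 0.013·3.7) / 3.983 = 0.07058 mg/L.
1060 L/s = 1.06 m³/s.
After input B: C = (3.983·0.07058 + 1.06·0.098) / 5.043 = 0.07635 mg/L.
44.6 µg/L = 0.0446 mg/L.
After input C: C = (5.043·0.07635 + 0.02·0.0446) / 5.063 = 0.07622 mg/L.

0.0762 mg/L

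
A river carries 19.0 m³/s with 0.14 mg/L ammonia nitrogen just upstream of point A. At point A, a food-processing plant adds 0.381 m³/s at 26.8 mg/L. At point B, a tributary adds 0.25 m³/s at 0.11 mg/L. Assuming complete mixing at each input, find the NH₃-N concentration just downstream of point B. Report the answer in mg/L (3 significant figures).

0.657 mg/L

After input A: C = (19·0.14 + 0.381·26.8) / 19.38 = 0.6641 mg/L.
After input B: C = (19.38·0.6641 + 0.25·0.11) / 19.63 = 0.657 mg/L.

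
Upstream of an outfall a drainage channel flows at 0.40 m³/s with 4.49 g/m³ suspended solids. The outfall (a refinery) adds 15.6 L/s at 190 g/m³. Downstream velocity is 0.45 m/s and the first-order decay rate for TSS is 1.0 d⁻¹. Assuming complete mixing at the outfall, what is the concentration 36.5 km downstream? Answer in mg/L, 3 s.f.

4.48 mg/L

15.6 L/s = 0.0156 m³/s.
After complete mixing, C₀ = (0.0156·190 + 0.4·4.49) / 0.4156 = 11.45 mg/L.
Travel time t = 3.65e+04 m / 0.45 m/s = 8.111e+04 s = 0.9388 d.
C = 11.45·exp(−1.0·0.9388) = 11.45·0.3911 = 4.479 mg/L.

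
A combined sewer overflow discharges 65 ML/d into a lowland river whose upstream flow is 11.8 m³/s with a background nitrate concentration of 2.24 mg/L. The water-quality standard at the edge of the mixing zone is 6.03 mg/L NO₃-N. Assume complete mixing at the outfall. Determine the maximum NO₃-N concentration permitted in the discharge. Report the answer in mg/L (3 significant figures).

65 ML/d = 0.7523 m³/s.
Mass balance: 6.03·12.55 = 0.7523·Cₑ + 11.8·2.24.
Cₑ = (75.69 − 26.43) / 0.7523 = 65.48 mg/L.

65.5 mg/L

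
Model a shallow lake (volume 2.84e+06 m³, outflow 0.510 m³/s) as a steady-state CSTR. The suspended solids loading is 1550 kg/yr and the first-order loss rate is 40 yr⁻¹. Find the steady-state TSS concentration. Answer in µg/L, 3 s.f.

12.0 µg/L

Outflow Q = 0.510 m³/s × 3.156e+07 s/yr = 1.609e+07 m³/yr.
Steady-state CSTR mass balance: W = Q·C + k·V·C, so C = W/(Q + kV).
Q + kV = 1.609e+07 + 40·2.84e+06 = 1.297e+08 m³/yr.
C = 1550/1.297e+08 = 1.195e-05 kg/m³ = 0.01195 mg/L = 11.95 µg/L.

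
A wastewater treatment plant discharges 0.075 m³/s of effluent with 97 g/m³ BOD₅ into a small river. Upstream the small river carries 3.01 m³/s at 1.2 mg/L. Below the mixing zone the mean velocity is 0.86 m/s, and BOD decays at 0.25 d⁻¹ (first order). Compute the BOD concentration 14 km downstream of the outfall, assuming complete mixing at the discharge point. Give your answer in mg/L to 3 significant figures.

After complete mixing, C₀ = (0.075·97 + 3.01·1.2) / 3.085 = 3.529 mg/L.
Travel time t = 1.4e+04 m / 0.86 m/s = 1.628e+04 s = 0.1884 d.
C = 3.529·exp(−0.25·0.1884) = 3.529·0.954 = 3.367 mg/L.

3.37 mg/L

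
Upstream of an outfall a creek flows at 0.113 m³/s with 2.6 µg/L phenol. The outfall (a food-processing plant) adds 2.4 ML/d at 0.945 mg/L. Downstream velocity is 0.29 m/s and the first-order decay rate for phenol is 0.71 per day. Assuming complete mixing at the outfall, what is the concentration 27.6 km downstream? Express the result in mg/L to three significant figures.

2.4 ML/d = 0.02778 m³/s.
2.6 µg/L = 0.0026 mg/L.
After complete mixing, C₀ = (0.02778·0.945 + 0.113·0.0026) / 0.1408 = 0.1886 mg/L.
Travel time t = 2.76e+04 m / 0.29 m/s = 9.517e+04 s = 1.102 d.
C = 0.1886·exp(−0.71·1.102) = 0.1886·0.4574 = 0.08625 mg/L.

0.0863 mg/L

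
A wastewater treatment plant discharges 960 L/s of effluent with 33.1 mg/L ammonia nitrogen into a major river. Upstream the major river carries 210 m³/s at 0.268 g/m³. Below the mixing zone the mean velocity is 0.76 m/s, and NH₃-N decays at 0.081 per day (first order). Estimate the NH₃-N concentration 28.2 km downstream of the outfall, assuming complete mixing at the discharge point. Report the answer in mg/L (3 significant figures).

960 L/s = 0.96 m³/s.
After complete mixing, C₀ = (0.96·33.1 + 210·0.268) / 211 = 0.4174 mg/L.
Travel time t = 2.82e+04 m / 0.76 m/s = 3.711e+04 s = 0.4295 d.
C = 0.4174·exp(−0.081·0.4295) = 0.4174·0.9658 = 0.4031 mg/L.

0.403 mg/L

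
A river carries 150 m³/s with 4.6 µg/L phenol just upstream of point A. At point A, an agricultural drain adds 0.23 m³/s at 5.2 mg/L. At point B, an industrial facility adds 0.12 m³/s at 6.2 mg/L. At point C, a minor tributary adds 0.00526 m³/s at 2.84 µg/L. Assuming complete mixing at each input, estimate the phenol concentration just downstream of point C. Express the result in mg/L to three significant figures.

0.0175 mg/L

4.6 µg/L = 0.0046 mg/L.
After input A: C = (150·0.0046 + 0.23·5.2) / 150.2 = 0.01255 mg/L.
After input B: C = (150.2·0.01255 + 0.12·6.2) / 150.3 = 0.01749 mg/L.
2.84 µg/L = 0.00284 mg/L.
After input C: C = (150.3·0.01749 + 0.00526·0.00284) / 150.4 = 0.01749 mg/L.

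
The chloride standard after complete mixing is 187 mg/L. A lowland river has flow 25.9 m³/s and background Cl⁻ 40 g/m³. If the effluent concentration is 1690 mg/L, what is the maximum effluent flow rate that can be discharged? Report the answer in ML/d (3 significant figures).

Mass balance at complete mixing: C_std·(Q_w + Q_r) = Q_w·C_e + Q_r·C_b.
Rearranging, Q_w = Q_r·(C_std − C_b)/(C_e − C_std) = 25.9·(187 − 40) / (1690 − 187) = 2.533 m³/s.
= 218.9 ML/d.

219 ML/d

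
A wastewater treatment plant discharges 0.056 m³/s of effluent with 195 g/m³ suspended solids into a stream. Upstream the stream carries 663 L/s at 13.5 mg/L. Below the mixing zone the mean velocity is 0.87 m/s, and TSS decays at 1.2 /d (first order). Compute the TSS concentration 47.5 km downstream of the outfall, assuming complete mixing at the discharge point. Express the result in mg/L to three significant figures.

12.9 mg/L

663 L/s = 0.663 m³/s.
After complete mixing, C₀ = (0.056·195 + 0.663·13.5) / 0.719 = 27.64 mg/L.
Travel time t = 4.75e+04 m / 0.87 m/s = 5.46e+04 s = 0.6319 d.
C = 27.64·exp(−1.2·0.6319) = 27.64·0.4685 = 12.95 mg/L.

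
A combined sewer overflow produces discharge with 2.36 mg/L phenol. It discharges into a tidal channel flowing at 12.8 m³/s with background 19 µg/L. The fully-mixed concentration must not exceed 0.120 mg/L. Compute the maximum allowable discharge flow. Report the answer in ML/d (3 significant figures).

19 µg/L = 0.019 mg/L.
Mass balance at complete mixing: C_std·(Q_w + Q_r) = Q_w·C_e + Q_r·C_b.
Rearranging, Q_w = Q_r·(C_std − C_b)/(C_e − C_std) = 12.8·(0.12 − 0.019) / (2.36 − 0.12) = 0.5771 m³/s.
= 49.87 ML/d.

49.9 ML/d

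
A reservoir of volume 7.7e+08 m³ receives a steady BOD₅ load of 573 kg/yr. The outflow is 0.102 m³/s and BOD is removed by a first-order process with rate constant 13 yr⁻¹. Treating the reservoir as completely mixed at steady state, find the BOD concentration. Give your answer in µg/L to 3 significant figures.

Outflow Q = 0.102 m³/s × 3.156e+07 s/yr = 3.219e+06 m³/yr.
Steady-state CSTR mass balance: W = Q·C + k·V·C, so C = W/(Q + kV).
Q + kV = 3.219e+06 + 13·7.7e+08 = 1.001e+10 m³/yr.
C = 573/1.001e+10 = 5.722e-08 kg/m³ = 5.722e-05 mg/L = 0.05722 µg/L.

0.0572 µg/L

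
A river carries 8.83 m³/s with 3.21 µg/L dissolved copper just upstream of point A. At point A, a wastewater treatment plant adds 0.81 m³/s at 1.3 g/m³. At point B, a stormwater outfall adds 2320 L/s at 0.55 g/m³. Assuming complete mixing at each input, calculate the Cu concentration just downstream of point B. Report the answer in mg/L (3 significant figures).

0.197 mg/L

3.21 µg/L = 0.00321 mg/L.
After input A: C = (8.83·0.00321 + 0.81·1.3) / 9.64 = 0.1122 mg/L.
2320 L/s = 2.32 m³/s.
After input B: C = (9.64·0.1122 + 2.32·0.55) / 11.96 = 0.1971 mg/L.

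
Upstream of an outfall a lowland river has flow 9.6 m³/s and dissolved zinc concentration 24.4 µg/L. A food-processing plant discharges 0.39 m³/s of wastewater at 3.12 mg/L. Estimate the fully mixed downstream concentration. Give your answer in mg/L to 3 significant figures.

24.4 µg/L = 0.0244 mg/L.
Conservation of mass across the mixing zone: C = (0.39·3.12 + 9.6·0.0244) / (0.39 + 9.6) = 1.451/9.99 = 0.1452 mg/L.

0.145 mg/L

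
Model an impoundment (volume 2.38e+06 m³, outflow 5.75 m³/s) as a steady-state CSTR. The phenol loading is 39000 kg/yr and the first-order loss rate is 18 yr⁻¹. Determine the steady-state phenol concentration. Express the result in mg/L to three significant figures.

Outflow Q = 5.75 m³/s × 3.156e+07 s/yr = 1.815e+08 m³/yr.
Steady-state CSTR mass balance: W = Q·C + k·V·C, so C = W/(Q + kV).
Q + kV = 1.815e+08 + 18·2.38e+06 = 2.243e+08 m³/yr.
C = 39000/2.243e+08 = 0.0001739 kg/m³ = 0.1739 mg/L.

0.174 mg/L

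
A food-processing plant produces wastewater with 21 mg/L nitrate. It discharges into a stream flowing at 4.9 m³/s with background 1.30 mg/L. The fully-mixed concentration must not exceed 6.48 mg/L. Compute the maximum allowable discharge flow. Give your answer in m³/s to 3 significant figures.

Mass balance at complete mixing: C_std·(Q_w + Q_r) = Q_w·C_e + Q_r·C_b.
Rearranging, Q_w = Q_r·(C_std − C_b)/(C_e − C_std) = 4.9·(6.48 − 1.3) / (21 − 6.48) = 1.748 m³/s.

1.75 m³/s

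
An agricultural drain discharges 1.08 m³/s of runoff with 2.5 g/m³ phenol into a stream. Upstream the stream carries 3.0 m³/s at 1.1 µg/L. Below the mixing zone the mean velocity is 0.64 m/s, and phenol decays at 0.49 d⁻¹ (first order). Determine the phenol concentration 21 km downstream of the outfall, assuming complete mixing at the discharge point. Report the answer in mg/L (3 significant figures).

0.550 mg/L

1.1 µg/L = 0.0011 mg/L.
After complete mixing, C₀ = (1.08·2.5 + 3·0.0011) / 4.08 = 0.6626 mg/L.
Travel time t = 2.1e+04 m / 0.64 m/s = 3.281e+04 s = 0.3798 d.
C = 0.6626·exp(−0.49·0.3798) = 0.6626·0.8302 = 0.5501 mg/L.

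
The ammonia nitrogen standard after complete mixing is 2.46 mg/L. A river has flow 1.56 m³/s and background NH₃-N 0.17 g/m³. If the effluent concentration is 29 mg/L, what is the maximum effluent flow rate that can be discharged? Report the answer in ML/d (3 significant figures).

Mass balance at complete mixing: C_std·(Q_w + Q_r) = Q_w·C_e + Q_r·C_b.
Rearranging, Q_w = Q_r·(C_std − C_b)/(C_e − C_std) = 1.56·(2.46 − 0.17) / (29 − 2.46) = 0.1346 m³/s.
= 11.63 ML/d.

11.6 ML/d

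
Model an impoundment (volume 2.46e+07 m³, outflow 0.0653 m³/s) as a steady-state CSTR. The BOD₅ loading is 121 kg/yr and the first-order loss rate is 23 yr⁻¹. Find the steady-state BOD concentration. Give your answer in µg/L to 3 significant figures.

0.213 µg/L

Outflow Q = 0.0653 m³/s × 3.156e+07 s/yr = 2.061e+06 m³/yr.
Steady-state CSTR mass balance: W = Q·C + k·V·C, so C = W/(Q + kV).
Q + kV = 2.061e+06 + 23·2.46e+07 = 5.679e+08 m³/yr.
C = 121/5.679e+08 = 2.131e-07 kg/m³ = 0.0002131 mg/L = 0.2131 µg/L.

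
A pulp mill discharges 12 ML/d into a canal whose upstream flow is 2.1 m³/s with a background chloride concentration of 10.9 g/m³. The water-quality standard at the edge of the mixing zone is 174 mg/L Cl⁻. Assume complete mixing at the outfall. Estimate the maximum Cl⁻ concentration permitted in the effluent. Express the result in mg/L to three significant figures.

12 ML/d = 0.1389 m³/s.
Mass balance: 174·2.239 = 0.1389·Cₑ + 2.1·10.9.
Cₑ = (389.6 − 22.89) / 0.1389 = 2640 mg/L.

2640 mg/L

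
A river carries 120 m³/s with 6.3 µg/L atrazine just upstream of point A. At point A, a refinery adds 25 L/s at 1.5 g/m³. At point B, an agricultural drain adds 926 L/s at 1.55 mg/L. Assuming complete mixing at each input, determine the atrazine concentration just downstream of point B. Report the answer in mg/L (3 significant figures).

0.0184 mg/L

6.3 µg/L = 0.0063 mg/L.
25 L/s = 0.025 m³/s.
After input A: C = (120·0.0063 + 0.025·1.5) / 120 = 0.006611 mg/L.
926 L/s = 0.926 m³/s.
After input B: C = (120·0.006611 + 0.926·1.55) / 121 = 0.01843 mg/L.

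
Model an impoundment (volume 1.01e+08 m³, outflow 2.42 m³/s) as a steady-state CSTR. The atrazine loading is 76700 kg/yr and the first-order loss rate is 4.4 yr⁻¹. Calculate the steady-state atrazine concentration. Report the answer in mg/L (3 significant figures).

Outflow Q = 2.42 m³/s × 3.156e+07 s/yr = 7.637e+07 m³/yr.
Steady-state CSTR mass balance: W = Q·C + k·V·C, so C = W/(Q + kV).
Q + kV = 7.637e+07 + 4.4·1.01e+08 = 5.208e+08 m³/yr.
C = 76700/5.208e+08 = 0.0001473 kg/m³ = 0.1473 mg/L.

0.147 mg/L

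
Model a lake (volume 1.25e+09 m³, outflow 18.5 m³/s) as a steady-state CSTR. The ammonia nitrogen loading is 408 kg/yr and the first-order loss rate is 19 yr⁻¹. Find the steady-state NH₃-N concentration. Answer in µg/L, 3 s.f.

Outflow Q = 18.5 m³/s × 3.156e+07 s/yr = 5.838e+08 m³/yr.
Steady-state CSTR mass balance: W = Q·C + k·V·C, so C = W/(Q + kV).
Q + kV = 5.838e+08 + 19·1.25e+09 = 2.433e+10 m³/yr.
C = 408/2.433e+10 = 1.677e-08 kg/m³ = 1.677e-05 mg/L = 0.01677 µg/L.

0.0168 µg/L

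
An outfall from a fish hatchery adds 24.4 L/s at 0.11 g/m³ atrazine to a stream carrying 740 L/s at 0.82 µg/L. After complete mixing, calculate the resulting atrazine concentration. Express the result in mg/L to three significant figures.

0.00431 mg/L

24.4 L/s = 0.0244 m³/s.
740 L/s = 0.74 m³/s.
0.82 µg/L = 0.00082 mg/L.
Conservation of mass across the mixing zone: C = (0.0244·0.11 + 0.74·0.00082) / (0.0244 + 0.74) = 0.003291/0.7644 = 0.004305 mg/L.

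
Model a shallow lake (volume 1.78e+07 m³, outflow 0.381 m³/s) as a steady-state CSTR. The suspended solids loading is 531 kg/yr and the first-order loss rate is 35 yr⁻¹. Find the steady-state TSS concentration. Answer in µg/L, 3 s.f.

Outflow Q = 0.381 m³/s × 3.156e+07 s/yr = 1.202e+07 m³/yr.
Steady-state CSTR mass balance: W = Q·C + k·V·C, so C = W/(Q + kV).
Q + kV = 1.202e+07 + 35·1.78e+07 = 6.35e+08 m³/yr.
C = 531/6.35e+08 = 8.362e-07 kg/m³ = 0.0008362 mg/L = 0.8362 µg/L.

0.836 µg/L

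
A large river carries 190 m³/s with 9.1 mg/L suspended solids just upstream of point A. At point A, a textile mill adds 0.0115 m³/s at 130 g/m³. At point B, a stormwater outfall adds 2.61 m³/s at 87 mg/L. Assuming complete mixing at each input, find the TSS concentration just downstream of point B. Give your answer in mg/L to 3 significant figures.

10.2 mg/L

After input A: C = (190·9.1 + 0.0115·130) / 190 = 9.107 mg/L.
After input B: C = (190·9.107 + 2.61·87) / 192.6 = 10.16 mg/L.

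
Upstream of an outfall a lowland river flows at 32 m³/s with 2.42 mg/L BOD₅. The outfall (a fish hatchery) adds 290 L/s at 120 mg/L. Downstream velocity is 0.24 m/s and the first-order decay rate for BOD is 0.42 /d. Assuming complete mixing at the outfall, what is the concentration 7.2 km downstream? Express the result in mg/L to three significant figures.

3.00 mg/L

290 L/s = 0.29 m³/s.
After complete mixing, C₀ = (0.29·120 + 32·2.42) / 32.29 = 3.476 mg/L.
Travel time t = 7200 m / 0.24 m/s = 3e+04 s = 0.3472 d.
C = 3.476·exp(−0.42·0.3472) = 3.476·0.8643 = 3.004 mg/L.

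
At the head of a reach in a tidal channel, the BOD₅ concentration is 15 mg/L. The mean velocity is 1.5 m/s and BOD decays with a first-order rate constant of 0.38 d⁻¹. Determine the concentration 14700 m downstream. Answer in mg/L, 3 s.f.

Travel time t = 14700 m / 1.5 m/s = 1.47e+04/1.5 = 9800 s = 0.1134 d.
First-order decay: C = 15·exp(−0.38·0.1134) = 15·0.9578 = 14.37 mg/L.

14.4 mg/L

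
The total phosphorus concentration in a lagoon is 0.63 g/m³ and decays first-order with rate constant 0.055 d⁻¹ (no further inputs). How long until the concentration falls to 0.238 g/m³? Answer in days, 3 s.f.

17.7 d

t = ln(C₀/C)/k = ln(0.63/0.238)/0.055 = 0.9734/0.055 = 17.7 d.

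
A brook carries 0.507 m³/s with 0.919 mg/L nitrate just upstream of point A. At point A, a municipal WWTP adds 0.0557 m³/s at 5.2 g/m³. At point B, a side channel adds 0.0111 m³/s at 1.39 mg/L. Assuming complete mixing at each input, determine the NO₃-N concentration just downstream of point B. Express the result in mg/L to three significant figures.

1.34 mg/L

After input A: C = (0.507·0.919 + 0.0557·5.2) / 0.5627 = 1.343 mg/L.
After input B: C = (0.5627·1.343 + 0.0111·1.39) / 0.5738 = 1.344 mg/L.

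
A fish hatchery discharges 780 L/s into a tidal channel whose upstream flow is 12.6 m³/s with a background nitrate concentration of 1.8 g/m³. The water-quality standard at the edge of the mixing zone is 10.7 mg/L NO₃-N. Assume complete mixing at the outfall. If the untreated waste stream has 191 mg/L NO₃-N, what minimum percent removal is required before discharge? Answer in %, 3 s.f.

780 L/s = 0.78 m³/s.
Mass balance: 10.7·13.38 = 0.78·Cₑ + 12.6·1.8.
Cₑ = (143.2 − 22.68) / 0.78 = 154.5 mg/L.
Required removal = 1 − 154.5/191 = 19.13 %.

19.1 %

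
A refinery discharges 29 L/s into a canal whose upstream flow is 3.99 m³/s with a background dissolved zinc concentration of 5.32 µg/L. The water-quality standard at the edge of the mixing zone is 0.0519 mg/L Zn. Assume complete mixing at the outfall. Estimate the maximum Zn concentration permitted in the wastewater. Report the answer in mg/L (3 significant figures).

29 L/s = 0.029 m³/s.
5.32 µg/L = 0.00532 mg/L.
Mass balance: 0.0519·4.019 = 0.029·Cₑ + 3.99·0.00532.
Cₑ = (0.2086 − 0.02123) / 0.029 = 6.461 mg/L.

6.46 mg/L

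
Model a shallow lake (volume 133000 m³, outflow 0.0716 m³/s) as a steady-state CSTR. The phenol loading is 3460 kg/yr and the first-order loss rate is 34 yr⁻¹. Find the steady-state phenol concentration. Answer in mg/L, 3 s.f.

0.510 mg/L

Outflow Q = 0.0716 m³/s × 3.156e+07 s/yr = 2.26e+06 m³/yr.
Steady-state CSTR mass balance: W = Q·C + k·V·C, so C = W/(Q + kV).
Q + kV = 2.26e+06 + 34·133000 = 6.782e+06 m³/yr.
C = 3460/6.782e+06 = 0.0005102 kg/m³ = 0.5102 mg/L.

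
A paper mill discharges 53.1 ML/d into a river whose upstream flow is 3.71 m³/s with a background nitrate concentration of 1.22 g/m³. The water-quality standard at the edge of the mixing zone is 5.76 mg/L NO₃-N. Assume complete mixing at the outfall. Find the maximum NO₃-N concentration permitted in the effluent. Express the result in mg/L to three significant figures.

53.1 ML/d = 0.6146 m³/s.
Mass balance: 5.76·4.325 = 0.6146·Cₑ + 3.71·1.22.
Cₑ = (24.91 − 4.526) / 0.6146 = 33.17 mg/L.

33.2 mg/L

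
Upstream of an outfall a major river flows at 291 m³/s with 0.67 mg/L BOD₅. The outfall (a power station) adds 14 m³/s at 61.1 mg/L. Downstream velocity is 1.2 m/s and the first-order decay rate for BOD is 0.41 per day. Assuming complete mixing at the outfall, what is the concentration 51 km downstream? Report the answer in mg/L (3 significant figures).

2.81 mg/L

After complete mixing, C₀ = (14·61.1 + 291·0.67) / 305 = 3.444 mg/L.
Travel time t = 5.1e+04 m / 1.2 m/s = 4.25e+04 s = 0.4919 d.
C = 3.444·exp(−0.41·0.4919) = 3.444·0.8174 = 2.815 mg/L.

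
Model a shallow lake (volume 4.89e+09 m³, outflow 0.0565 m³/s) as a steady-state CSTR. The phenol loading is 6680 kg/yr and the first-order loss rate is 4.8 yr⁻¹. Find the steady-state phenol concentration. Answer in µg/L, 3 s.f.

0.285 µg/L

Outflow Q = 0.0565 m³/s × 3.156e+07 s/yr = 1.783e+06 m³/yr.
Steady-state CSTR mass balance: W = Q·C + k·V·C, so C = W/(Q + kV).
Q + kV = 1.783e+06 + 4.8·4.89e+09 = 2.347e+10 m³/yr.
C = 6680/2.347e+10 = 2.846e-07 kg/m³ = 0.0002846 mg/L = 0.2846 µg/L.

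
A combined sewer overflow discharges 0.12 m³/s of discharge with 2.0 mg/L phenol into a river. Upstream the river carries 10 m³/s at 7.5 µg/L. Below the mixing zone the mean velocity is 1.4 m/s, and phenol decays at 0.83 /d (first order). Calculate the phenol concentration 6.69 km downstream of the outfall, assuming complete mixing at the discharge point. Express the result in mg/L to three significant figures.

7.5 µg/L = 0.0075 mg/L.
After complete mixing, C₀ = (0.12·2 + 10·0.0075) / 10.12 = 0.03113 mg/L.
Travel time t = 6690 m / 1.4 m/s = 4779 s = 0.05531 d.
C = 0.03113·exp(−0.83·0.05531) = 0.03113·0.9551 = 0.02973 mg/L.

0.0297 mg/L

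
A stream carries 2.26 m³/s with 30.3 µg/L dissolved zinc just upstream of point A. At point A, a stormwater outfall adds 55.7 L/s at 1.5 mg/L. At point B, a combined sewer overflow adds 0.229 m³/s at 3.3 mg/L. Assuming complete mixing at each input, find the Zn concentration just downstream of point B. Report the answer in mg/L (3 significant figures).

0.357 mg/L

30.3 µg/L = 0.0303 mg/L.
55.7 L/s = 0.0557 m³/s.
After input A: C = (2.26·0.0303 + 0.0557·1.5) / 2.316 = 0.06565 mg/L.
After input B: C = (2.316·0.06565 + 0.229·3.3) / 2.545 = 0.3567 mg/L.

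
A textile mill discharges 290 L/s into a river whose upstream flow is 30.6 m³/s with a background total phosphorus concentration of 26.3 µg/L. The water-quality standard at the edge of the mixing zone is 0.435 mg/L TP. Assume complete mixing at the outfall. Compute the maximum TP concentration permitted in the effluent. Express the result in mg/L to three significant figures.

290 L/s = 0.29 m³/s.
26.3 µg/L = 0.0263 mg/L.
Mass balance: 0.435·30.89 = 0.29·Cₑ + 30.6·0.0263.
Cₑ = (13.44 − 0.8048) / 0.29 = 43.56 mg/L.

43.6 mg/L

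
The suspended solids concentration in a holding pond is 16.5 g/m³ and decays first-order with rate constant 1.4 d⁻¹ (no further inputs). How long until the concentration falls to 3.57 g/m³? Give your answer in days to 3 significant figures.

1.09 d

t = ln(C₀/C)/k = ln(16.5/3.57)/1.4 = 1.531/1.4 = 1.093 d.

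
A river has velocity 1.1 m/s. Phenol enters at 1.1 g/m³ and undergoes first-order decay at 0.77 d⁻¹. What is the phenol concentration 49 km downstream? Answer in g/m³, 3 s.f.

Travel time t = 49 km / 1.1 m/s = 4.9e+04/1.1 = 4.455e+04 s = 0.5156 d.
First-order decay: C = 1.1·exp(−0.77·0.5156) = 1.1·0.6723 = 0.7396 g/m³.

0.740 g/m³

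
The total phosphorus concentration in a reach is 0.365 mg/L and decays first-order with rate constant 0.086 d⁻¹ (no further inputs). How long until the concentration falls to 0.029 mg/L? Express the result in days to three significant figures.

t = ln(C₀/C)/k = ln(0.365/0.029)/0.086 = 2.533/0.086 = 29.45 d.

29.4 d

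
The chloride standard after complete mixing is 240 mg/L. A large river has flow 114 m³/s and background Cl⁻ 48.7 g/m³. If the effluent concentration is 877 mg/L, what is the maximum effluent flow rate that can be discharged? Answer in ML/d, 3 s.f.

2960 ML/d

Mass balance at complete mixing: C_std·(Q_w + Q_r) = Q_w·C_e + Q_r·C_b.
Rearranging, Q_w = Q_r·(C_std − C_b)/(C_e − C_std) = 114·(240 − 48.7) / (877 − 240) = 34.24 m³/s.
= 2958 ML/d.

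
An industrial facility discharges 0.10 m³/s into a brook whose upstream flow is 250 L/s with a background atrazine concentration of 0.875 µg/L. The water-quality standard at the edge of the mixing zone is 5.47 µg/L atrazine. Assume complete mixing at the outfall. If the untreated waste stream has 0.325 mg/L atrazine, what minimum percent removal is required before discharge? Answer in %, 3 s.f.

250 L/s = 0.25 m³/s.
0.875 µg/L = 0.000875 mg/L.
5.47 µg/L = 0.00547 mg/L.
Mass balance: 0.00547·0.35 = 0.1·Cₑ + 0.25·0.000875.
Cₑ = (0.001914 − 0.0002188) / 0.1 = 0.01696 mg/L.
Required removal = 1 − 0.01696/0.325 = 94.78 %.

94.8 %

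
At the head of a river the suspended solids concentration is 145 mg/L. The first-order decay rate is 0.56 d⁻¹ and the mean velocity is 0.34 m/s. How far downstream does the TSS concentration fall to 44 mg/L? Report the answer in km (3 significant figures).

From C = C₀·e^(−kt), t = ln(C₀/C)/k = ln(145/44)/0.56 = 1.193/0.56 = 2.13 d.
Distance = v·t = 0.34 m/s × 1.84e+05 s = 6.256e+04 m = 62.56 km.

62.6 km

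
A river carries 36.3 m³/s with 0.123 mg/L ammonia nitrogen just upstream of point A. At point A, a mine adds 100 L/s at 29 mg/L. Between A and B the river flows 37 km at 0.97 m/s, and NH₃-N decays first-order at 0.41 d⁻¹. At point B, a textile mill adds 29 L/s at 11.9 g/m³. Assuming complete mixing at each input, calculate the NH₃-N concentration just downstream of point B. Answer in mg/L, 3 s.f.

100 L/s = 0.1 m³/s.
After input A: C = (36.3·0.123 + 0.1·29) / 36.4 = 0.2023 mg/L.
Over the 37 km reach to input B (t = 3.814e+04 s = 0.4415 d), decay gives C = 0.2023·exp(−0.41·0.4415) = 0.1688 mg/L.
29 L/s = 0.029 m³/s.
After input B: C = (36.4·0.1688 + 0.029·11.9) / 36.43 = 0.1782 mg/L.

0.178 mg/L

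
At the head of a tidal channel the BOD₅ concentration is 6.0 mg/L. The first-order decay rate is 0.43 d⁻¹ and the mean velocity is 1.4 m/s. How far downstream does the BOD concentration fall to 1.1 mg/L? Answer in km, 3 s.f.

477 km

From C = C₀·e^(−kt), t = ln(C₀/C)/k = ln(6.0/1.1)/0.43 = 1.696/0.43 = 3.945 d.
Distance = v·t = 1.4 m/s × 3.409e+05 s = 4.772e+05 m = 477.2 km.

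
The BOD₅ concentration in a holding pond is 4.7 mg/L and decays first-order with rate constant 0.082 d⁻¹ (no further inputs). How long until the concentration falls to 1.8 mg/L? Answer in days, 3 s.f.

t = ln(C₀/C)/k = ln(4.7/1.8)/0.082 = 0.9598/0.082 = 11.7 d.

11.7 d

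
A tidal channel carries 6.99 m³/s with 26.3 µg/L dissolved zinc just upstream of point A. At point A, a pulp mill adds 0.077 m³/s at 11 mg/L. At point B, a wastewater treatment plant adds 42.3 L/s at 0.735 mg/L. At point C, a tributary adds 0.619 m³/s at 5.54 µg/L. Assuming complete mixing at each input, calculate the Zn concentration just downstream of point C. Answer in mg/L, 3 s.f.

0.138 mg/L

26.3 µg/L = 0.0263 mg/L.
After input A: C = (6.99·0.0263 + 0.077·11) / 7.067 = 0.1459 mg/L.
42.3 L/s = 0.0423 m³/s.
After input B: C = (7.067·0.1459 + 0.0423·0.735) / 7.109 = 0.1494 mg/L.
5.54 µg/L = 0.00554 mg/L.
After input C: C = (7.109·0.1494 + 0.619·0.00554) / 7.728 = 0.1379 mg/L.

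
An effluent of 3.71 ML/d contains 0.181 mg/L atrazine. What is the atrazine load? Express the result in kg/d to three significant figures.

0.672 kg/d

3.71 ML/d = 0.04294 m³/s.
Mass flux = Q·C = 0.04294 m³/s × 0.181 g/m³ = 0.007772 g/s.
= 0.007772 g/s × 86.4 = 0.6715 kg/d.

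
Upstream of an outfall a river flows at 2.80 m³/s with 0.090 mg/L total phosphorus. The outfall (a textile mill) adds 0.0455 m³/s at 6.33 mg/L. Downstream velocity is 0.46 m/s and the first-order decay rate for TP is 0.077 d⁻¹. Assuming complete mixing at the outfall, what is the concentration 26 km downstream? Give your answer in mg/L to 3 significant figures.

0.180 mg/L

After complete mixing, C₀ = (0.0455·6.33 + 2.8·0.09) / 2.845 = 0.1898 mg/L.
Travel time t = 2.6e+04 m / 0.46 m/s = 5.652e+04 s = 0.6542 d.
C = 0.1898·exp(−0.077·0.6542) = 0.1898·0.9509 = 0.1805 mg/L.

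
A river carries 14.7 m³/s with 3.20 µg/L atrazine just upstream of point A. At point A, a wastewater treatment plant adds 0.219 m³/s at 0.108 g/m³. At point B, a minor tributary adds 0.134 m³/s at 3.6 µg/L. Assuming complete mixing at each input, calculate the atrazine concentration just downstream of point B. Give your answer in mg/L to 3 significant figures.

3.20 µg/L = 0.0032 mg/L.
After input A: C = (14.7·0.0032 + 0.219·0.108) / 14.92 = 0.004738 mg/L.
3.6 µg/L = 0.0036 mg/L.
After input B: C = (14.92·0.004738 + 0.134·0.0036) / 15.05 = 0.004728 mg/L.

0.00473 mg/L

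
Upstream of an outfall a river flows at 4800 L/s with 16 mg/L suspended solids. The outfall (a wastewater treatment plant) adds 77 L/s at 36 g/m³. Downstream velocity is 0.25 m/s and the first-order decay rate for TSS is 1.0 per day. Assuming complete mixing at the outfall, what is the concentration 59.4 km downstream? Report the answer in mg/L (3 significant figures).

1.04 mg/L

77 L/s = 0.077 m³/s.
4800 L/s = 4.8 m³/s.
After complete mixing, C₀ = (0.077·36 + 4.8·16) / 4.877 = 16.32 mg/L.
Travel time t = 5.94e+04 m / 0.25 m/s = 2.376e+05 s = 2.75 d.
C = 16.32·exp(−1.0·2.75) = 16.32·0.06393 = 1.043 mg/L.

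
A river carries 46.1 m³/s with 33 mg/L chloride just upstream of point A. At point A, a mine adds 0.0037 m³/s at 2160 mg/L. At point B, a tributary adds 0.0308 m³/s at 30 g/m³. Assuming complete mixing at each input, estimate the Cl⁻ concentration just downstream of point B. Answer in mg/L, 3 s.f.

33.2 mg/L

After input A: C = (46.1·33 + 0.0037·2160) / 46.1 = 33.17 mg/L.
After input B: C = (46.1·33.17 + 0.0308·30) / 46.13 = 33.17 mg/L.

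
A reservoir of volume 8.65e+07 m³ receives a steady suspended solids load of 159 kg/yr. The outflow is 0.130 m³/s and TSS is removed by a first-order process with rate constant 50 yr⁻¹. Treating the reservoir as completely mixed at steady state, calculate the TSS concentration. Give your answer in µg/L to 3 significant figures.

Outflow Q = 0.130 m³/s × 3.156e+07 s/yr = 4.102e+06 m³/yr.
Steady-state CSTR mass balance: W = Q·C + k·V·C, so C = W/(Q + kV).
Q + kV = 4.102e+06 + 50·8.65e+07 = 4.329e+09 m³/yr.
C = 159/4.329e+09 = 3.673e-08 kg/m³ = 3.673e-05 mg/L = 0.03673 µg/L.

0.0367 µg/L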